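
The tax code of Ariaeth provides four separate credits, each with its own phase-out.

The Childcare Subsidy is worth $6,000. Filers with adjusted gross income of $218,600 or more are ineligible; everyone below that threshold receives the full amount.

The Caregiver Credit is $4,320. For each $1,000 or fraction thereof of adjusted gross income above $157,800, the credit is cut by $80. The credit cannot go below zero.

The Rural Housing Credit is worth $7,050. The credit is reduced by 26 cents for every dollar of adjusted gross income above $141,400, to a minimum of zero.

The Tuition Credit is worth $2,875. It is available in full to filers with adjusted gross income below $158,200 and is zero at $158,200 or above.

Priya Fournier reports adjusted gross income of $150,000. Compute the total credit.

Childcare Subsidy: $150,000 is below the $218,600 cutoff, so the full $6,000 applies.
Caregiver Credit: $150,000 is at or below the $157,800 threshold, so the full $4,320 applies.
Rural Housing Credit: 26% of the $8,600 excess over $141,400 is $2,236; credit = $7,050 − $2,236 = $4,814.
Tuition Credit: $150,000 is below the $158,200 cutoff, so the full $2,875 applies.
Total: $6,000 + $4,320 + $4,814 + $2,875 = $18,009.

$18,009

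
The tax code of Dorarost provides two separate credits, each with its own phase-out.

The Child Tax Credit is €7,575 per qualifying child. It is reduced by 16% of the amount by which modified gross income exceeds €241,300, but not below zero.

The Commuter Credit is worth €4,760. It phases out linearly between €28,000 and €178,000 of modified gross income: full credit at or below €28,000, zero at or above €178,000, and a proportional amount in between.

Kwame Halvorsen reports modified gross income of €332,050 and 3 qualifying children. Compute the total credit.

€8,205

Child Tax Credit: base = 3 × €7,575 = €22,725. 16% of the €90,750 excess over €241,300 is €14,520; credit = €22,725 − €14,520 = €8,205.
Commuter Credit: €332,050 is at or above €178,000, so the credit is €0.
Total: €8,205 + €0 = €8,205.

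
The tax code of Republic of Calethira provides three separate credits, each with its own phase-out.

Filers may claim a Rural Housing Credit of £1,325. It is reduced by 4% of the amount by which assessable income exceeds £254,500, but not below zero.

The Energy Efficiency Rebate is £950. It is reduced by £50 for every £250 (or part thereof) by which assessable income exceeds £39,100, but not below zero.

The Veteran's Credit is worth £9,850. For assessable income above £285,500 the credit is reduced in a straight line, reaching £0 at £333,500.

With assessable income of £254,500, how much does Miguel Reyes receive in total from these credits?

£11,175

Rural Housing Credit: £254,500 is at or below the £254,500 threshold, so the full £1,325 applies.
Energy Efficiency Rebate: income exceeds £39,100 by £215,400 → 862 increments × £50 = £43,100 ≥ base, so the credit is £0.
Veteran's Credit: £254,500 is at or below the £285,500 threshold, so the full £9,850 applies.
Total: £1,325 + £0 + £9,850 = £11,175.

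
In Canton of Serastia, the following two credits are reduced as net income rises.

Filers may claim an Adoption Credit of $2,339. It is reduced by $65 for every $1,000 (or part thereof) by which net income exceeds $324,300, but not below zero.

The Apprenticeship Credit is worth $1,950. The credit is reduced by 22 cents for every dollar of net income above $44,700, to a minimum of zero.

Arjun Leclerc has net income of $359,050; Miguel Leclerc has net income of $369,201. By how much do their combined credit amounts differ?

Arjun ($359,050): Adoption Credit: income exceeds $324,300 by $34,750, which is 35 full-or-partial $1,000 increments; reduction = 35 × $65 = $2,275, leaving $64. Apprenticeship Credit: 22% of the $314,350 excess over $44,700 is $69,157 ≥ base, so the credit is $0. total $64 + $0 = $64
Miguel ($369,201): Adoption Credit: income exceeds $324,300 by $44,901 → 45 increments × $65 = $2,925 ≥ base, so the credit is $0. Apprenticeship Credit: 22% of the $324,501 excess over $44,700 is $71,390.22 ≥ base, so the credit is $0. total $0 + $0 = $0
Difference: |$64 − $0| = $64.

$64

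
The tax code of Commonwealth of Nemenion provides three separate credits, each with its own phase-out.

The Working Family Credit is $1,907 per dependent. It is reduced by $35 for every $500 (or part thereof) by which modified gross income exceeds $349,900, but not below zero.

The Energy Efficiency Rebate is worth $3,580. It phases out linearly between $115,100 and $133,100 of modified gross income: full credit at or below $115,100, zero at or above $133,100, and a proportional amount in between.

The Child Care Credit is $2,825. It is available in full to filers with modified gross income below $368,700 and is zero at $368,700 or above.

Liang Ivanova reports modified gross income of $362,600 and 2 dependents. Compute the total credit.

$5,729

Working Family Credit: base = 2 × $1,907 = $3,814. income exceeds $349,900 by $12,700, which is 26 full-or-partial $500 increments; reduction = 26 × $35 = $910, leaving $2,904.
Energy Efficiency Rebate: $362,600 is at or above $133,100, so the credit is $0.
Child Care Credit: $362,600 is below the $368,700 cutoff, so the full $2,825 applies.
Total: $2,904 + $0 + $2,825 = $5,729.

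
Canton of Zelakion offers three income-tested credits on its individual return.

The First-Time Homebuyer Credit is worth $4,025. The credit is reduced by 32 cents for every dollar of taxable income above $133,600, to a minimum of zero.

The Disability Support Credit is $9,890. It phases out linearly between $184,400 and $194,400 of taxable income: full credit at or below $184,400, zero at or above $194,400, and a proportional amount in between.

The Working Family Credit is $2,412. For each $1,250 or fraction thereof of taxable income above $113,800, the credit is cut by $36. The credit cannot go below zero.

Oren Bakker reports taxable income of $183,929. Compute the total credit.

First-Time Homebuyer Credit: 32% of the $50,329 excess over $133,600 is $16,105.28 ≥ base, so the credit is $0.
Disability Support Credit: $183,929 is at or below the $184,400 threshold, so the full $9,890 applies.
Working Family Credit: income exceeds $113,800 by $70,129, which is 57 full-or-partial $1,250 increments; reduction = 57 × $36 = $2,052, leaving $360.
Total: $0 + $9,890 + $360 = $10,250.

$10,250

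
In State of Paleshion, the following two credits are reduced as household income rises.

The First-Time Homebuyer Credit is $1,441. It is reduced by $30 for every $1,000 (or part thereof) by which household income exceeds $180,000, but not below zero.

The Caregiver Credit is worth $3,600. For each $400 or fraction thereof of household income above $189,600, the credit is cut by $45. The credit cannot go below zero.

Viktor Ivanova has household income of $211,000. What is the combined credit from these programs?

$1,681

First-Time Homebuyer Credit: income exceeds $180,000 by $31,000, which is 31 full-or-partial $1,000 increments; reduction = 31 × $30 = $930, leaving $511.
Caregiver Credit: income exceeds $189,600 by $21,400, which is 54 full-or-partial $400 increments; reduction = 54 × $45 = $2,430, leaving $1,170.
Total: $511 + $1,170 = $1,681.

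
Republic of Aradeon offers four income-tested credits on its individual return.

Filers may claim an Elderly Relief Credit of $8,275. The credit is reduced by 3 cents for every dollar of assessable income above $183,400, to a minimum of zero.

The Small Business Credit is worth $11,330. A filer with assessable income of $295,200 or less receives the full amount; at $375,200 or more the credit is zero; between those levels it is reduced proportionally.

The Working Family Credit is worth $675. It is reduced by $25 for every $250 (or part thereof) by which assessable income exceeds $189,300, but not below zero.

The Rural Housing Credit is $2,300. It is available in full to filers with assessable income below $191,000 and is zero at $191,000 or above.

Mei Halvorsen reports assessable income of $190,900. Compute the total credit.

$22,180

Elderly Relief Credit: 3% of the $7,500 excess over $183,400 is $225; credit = $8,275 − $225 = $8,050.
Small Business Credit: $190,900 is at or below the $295,200 threshold, so the full $11,330 applies.
Working Family Credit: income exceeds $189,300 by $1,600, which is 7 full-or-partial $250 increments; reduction = 7 × $25 = $175, leaving $500.
Rural Housing Credit: $190,900 is below the $191,000 cutoff, so the full $2,300 applies.
Total: $8,050 + $11,330 + $500 + $2,300 = $22,180.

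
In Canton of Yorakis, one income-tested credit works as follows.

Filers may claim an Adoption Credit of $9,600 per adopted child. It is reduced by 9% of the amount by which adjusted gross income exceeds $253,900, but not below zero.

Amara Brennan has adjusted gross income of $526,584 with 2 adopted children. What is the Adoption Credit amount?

$0

Adoption Credit: base = 2 × $9,600 = $19,200. 9% of the $272,684 excess over $253,900 is $24,541.56 ≥ base, so the credit is $0.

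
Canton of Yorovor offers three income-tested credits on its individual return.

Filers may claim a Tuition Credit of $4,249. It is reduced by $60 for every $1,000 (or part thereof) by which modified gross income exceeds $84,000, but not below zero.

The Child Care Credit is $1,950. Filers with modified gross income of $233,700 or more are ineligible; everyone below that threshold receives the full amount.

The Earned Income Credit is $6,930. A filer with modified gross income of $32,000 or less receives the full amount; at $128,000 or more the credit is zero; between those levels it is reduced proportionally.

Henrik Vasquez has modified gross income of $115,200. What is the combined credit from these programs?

Tuition Credit: income exceeds $84,000 by $31,200, which is 32 full-or-partial $1,000 increments; reduction = 32 × $60 = $1,920, leaving $2,329.
Child Care Credit: $115,200 is below the $233,700 cutoff, so the full $1,950 applies.
Earned Income Credit: $115,200 is $83,200 into a $96,000 phase-out range, leaving 12,800/96,000 of the credit: $6,930 × 12,800/96,000 = $924.
Total: $2,329 + $1,950 + $924 = $5,203.

$5,203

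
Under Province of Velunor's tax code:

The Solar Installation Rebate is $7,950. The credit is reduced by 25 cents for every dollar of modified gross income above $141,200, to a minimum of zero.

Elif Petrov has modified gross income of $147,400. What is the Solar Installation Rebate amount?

Solar Installation Rebate: 25% of the $6,200 excess over $141,200 is $1,550; credit = $7,950 − $1,550 = $6,400.

$6,400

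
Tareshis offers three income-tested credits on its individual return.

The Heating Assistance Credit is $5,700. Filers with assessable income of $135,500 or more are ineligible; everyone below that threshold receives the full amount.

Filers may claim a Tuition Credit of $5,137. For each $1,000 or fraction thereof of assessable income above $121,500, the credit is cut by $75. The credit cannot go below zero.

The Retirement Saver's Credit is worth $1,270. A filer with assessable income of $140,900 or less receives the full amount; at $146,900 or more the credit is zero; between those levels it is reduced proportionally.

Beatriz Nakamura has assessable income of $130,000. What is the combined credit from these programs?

$11,432

Heating Assistance Credit: $130,000 is below the $135,500 cutoff, so the full $5,700 applies.
Tuition Credit: income exceeds $121,500 by $8,500, which is 9 full-or-partial $1,000 increments; reduction = 9 × $75 = $675, leaving $4,462.
Retirement Saver's Credit: $130,000 is at or below the $140,900 threshold, so the full $1,270 applies.
Total: $5,700 + $4,462 + $1,270 = $11,432.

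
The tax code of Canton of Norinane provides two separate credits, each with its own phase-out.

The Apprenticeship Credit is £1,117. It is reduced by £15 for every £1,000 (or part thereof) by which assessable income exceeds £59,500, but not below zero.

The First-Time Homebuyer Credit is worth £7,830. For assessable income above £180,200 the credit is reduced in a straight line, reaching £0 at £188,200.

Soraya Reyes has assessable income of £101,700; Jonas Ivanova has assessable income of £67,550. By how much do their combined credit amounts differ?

Soraya (£101,700): Apprenticeship Credit: income exceeds £59,500 by £42,200, which is 43 full-or-partial £1,000 increments; reduction = 43 × £15 = £645, leaving £472. First-Time Homebuyer Credit: £101,700 is at or below the £180,200 threshold, so the full £7,830 applies. total £472 + £7,830 = £8,302
Jonas (£67,550): Apprenticeship Credit: income exceeds £59,500 by £8,050, which is 9 full-or-partial £1,000 increments; reduction = 9 × £15 = £135, leaving £982. First-Time Homebuyer Credit: £67,550 is at or below the £180,200 threshold, so the full £7,830 applies. total £982 + £7,830 = £8,812
Difference: |£8,302 − £8,812| = £510.

£510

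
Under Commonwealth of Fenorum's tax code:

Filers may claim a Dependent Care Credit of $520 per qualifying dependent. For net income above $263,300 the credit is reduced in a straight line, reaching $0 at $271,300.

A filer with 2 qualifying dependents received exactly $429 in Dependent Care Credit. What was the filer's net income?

$268,000

Full credit = 2 × $520 = $1,040.
$429 is 429/1,040 of the full $1,040, so 611/1,040 of the $8,000 range has been used: income = $263,300 + $8,000 × 611/1,040 = $268,000.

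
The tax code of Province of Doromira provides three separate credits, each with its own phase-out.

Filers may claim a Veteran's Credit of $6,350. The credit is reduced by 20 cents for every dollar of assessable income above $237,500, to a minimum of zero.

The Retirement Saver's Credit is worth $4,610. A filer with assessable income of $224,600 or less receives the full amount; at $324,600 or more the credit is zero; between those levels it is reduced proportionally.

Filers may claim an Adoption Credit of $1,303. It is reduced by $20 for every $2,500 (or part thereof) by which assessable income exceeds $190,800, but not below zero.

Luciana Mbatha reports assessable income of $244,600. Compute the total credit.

$9,481

Veteran's Credit: 20% of the $7,100 excess over $237,500 is $1,420; credit = $6,350 − $1,420 = $4,930.
Retirement Saver's Credit: $244,600 is $20,000 into a $100,000 phase-out range, leaving 80,000/100,000 of the credit: $4,610 × 80,000/100,000 = $3,688.
Adoption Credit: income exceeds $190,800 by $53,800, which is 22 full-or-partial $2,500 increments; reduction = 22 × $20 = $440, leaving $863.
Total: $4,930 + $3,688 + $863 = $9,481.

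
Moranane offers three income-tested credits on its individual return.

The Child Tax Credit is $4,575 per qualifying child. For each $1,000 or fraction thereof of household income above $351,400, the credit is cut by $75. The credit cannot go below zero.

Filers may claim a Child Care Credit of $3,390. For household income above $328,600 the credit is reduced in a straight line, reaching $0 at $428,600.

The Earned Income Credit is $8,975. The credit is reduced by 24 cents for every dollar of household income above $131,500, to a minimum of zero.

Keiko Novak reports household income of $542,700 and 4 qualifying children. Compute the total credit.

$3,900

Child Tax Credit: base = 4 × $4,575 = $18,300. income exceeds $351,400 by $191,300, which is 192 full-or-partial $1,000 increments; reduction = 192 × $75 = $14,400, leaving $3,900.
Child Care Credit: $542,700 is at or above $428,600, so the credit is $0.
Earned Income Credit: 24% of the $411,200 excess over $131,500 is $98,688 ≥ base, so the credit is $0.
Total: $3,900 + $0 + $0 = $3,900.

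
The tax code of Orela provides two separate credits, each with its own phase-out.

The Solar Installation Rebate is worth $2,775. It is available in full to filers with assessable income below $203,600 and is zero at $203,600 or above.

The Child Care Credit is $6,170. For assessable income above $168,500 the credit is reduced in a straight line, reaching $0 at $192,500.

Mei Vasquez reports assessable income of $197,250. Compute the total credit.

$2,775

Solar Installation Rebate: $197,250 is below the $203,600 cutoff, so the full $2,775 applies.
Child Care Credit: $197,250 is at or above $192,500, so the credit is $0.
Total: $2,775 + $0 = $2,775.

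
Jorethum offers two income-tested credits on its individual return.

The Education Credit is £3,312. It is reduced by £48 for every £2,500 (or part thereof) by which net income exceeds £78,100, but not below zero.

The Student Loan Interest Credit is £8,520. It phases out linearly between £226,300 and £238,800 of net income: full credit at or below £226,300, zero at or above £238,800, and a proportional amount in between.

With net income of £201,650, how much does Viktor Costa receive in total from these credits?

£9,432

Education Credit: income exceeds £78,100 by £123,550, which is 50 full-or-partial £2,500 increments; reduction = 50 × £48 = £2,400, leaving £912.
Student Loan Interest Credit: £201,650 is at or below the £226,300 threshold, so the full £8,520 applies.
Total: £912 + £8,520 = £9,432.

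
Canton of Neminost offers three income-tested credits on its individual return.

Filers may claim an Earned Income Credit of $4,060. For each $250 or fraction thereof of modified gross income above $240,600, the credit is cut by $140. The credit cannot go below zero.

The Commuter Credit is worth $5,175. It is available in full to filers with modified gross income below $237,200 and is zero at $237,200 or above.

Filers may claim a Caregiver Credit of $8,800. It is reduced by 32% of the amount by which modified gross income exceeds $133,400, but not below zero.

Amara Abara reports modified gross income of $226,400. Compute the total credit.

$9,235

Earned Income Credit: $226,400 is at or below the $240,600 threshold, so the full $4,060 applies.
Commuter Credit: $226,400 is below the $237,200 cutoff, so the full $5,175 applies.
Caregiver Credit: 32% of the $93,000 excess over $133,400 is $29,760 ≥ base, so the credit is $0.
Total: $4,060 + $5,175 + $0 = $9,235.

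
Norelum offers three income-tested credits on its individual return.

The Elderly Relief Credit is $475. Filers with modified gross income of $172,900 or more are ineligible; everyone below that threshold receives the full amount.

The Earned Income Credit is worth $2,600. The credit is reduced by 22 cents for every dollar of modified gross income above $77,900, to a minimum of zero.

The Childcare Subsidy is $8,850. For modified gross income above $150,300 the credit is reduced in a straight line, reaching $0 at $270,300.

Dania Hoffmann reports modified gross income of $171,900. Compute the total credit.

Elderly Relief Credit: $171,900 is below the $172,900 cutoff, so the full $475 applies.
Earned Income Credit: 22% of the $94,000 excess over $77,900 is $20,680 ≥ base, so the credit is $0.
Childcare Subsidy: $171,900 is $21,600 into a $120,000 phase-out range, leaving 98,400/120,000 of the credit: $8,850 × 98,400/120,000 = $7,257.
Total: $475 + $0 + $7,257 = $7,732.

$7,732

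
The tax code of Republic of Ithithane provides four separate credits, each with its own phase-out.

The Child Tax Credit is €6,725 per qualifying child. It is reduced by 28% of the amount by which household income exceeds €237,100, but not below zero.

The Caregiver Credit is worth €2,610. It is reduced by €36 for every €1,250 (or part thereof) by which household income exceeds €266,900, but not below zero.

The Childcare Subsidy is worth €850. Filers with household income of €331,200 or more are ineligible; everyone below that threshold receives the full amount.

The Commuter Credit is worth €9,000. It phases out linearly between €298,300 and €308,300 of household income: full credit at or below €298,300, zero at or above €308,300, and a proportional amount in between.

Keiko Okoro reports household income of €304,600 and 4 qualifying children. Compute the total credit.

Child Tax Credit: base = 4 × €6,725 = €26,900. 28% of the €67,500 excess over €237,100 is €18,900; credit = €26,900 − €18,900 = €8,000.
Caregiver Credit: income exceeds €266,900 by €37,700, which is 31 full-or-partial €1,250 increments; reduction = 31 × €36 = €1,116, leaving €1,494.
Childcare Subsidy: €304,600 is below the €331,200 cutoff, so the full €850 applies.
Commuter Credit: €304,600 is €6,300 into a €10,000 phase-out range, leaving 3,700/10,000 of the credit: €9,000 × 3,700/10,000 = €3,330.
Total: €8,000 + €1,494 + €850 + €3,330 = €13,674.

€13,674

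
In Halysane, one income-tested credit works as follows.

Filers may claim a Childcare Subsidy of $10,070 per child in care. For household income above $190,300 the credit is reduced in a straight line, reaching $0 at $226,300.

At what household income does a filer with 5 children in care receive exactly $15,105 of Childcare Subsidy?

$215,500

Full credit = 5 × $10,070 = $50,350.
$15,105 is 15,105/50,350 of the full $50,350, so 35,245/50,350 of the $36,000 range has been used: income = $190,300 + $36,000 × 35,245/50,350 = $215,500.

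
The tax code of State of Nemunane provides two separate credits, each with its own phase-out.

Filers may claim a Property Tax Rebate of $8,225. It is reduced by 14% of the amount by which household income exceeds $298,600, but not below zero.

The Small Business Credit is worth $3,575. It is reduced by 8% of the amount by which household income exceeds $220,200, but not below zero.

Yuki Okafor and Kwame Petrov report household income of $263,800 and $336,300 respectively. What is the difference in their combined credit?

Yuki ($263,800): Property Tax Rebate: $263,800 is at or below the $298,600 threshold, so the full $8,225 applies. Small Business Credit: 8% of the $43,600 excess over $220,200 is $3,488; credit = $3,575 − $3,488 = $87. total $8,225 + $87 = $8,312
Kwame ($336,300): Property Tax Rebate: 14% of the $37,700 excess over $298,600 is $5,278; credit = $8,225 − $5,278 = $2,947. Small Business Credit: 8% of the $116,100 excess over $220,200 is $9,288 ≥ base, so the credit is $0. total $2,947 + $0 = $2,947
Difference: |$8,312 − $2,947| = $5,365.

$5,365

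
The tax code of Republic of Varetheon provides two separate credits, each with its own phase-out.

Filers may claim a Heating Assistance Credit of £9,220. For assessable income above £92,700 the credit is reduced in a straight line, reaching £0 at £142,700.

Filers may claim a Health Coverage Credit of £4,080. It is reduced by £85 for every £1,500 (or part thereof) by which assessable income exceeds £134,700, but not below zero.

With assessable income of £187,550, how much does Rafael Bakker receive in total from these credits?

£1,020

Heating Assistance Credit: £187,550 is at or above £142,700, so the credit is £0.
Health Coverage Credit: income exceeds £134,700 by £52,850, which is 36 full-or-partial £1,500 increments; reduction = 36 × £85 = £3,060, leaving £1,020.
Total: £0 + £1,020 = £1,020.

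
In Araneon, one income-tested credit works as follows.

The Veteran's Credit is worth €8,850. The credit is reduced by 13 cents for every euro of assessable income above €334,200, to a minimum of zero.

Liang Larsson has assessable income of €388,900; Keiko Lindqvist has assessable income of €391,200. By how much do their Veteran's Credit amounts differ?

€299

Liang (€388,900): Veteran's Credit: 13% of the €54,700 excess over €334,200 is €7,111; credit = €8,850 − €7,111 = €1,739.
Keiko (€391,200): Veteran's Credit: 13% of the €57,000 excess over €334,200 is €7,410; credit = €8,850 − €7,410 = €1,440.
Difference: |€1,739 − €1,440| = €299.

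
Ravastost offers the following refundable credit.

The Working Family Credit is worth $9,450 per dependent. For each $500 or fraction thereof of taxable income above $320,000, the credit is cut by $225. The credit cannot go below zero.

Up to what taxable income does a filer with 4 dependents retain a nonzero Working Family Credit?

Full credit = 4 × $9,450 = $37,800.
After 167 increments the reduction is 167 × $225 = $37,575, leaving $225; one more increment wipes it out. Increment 167 ends at excess 167 × $500 = $83,500, so the highest qualifying income is $320,000 + $83,500 = $403,500.

$403,500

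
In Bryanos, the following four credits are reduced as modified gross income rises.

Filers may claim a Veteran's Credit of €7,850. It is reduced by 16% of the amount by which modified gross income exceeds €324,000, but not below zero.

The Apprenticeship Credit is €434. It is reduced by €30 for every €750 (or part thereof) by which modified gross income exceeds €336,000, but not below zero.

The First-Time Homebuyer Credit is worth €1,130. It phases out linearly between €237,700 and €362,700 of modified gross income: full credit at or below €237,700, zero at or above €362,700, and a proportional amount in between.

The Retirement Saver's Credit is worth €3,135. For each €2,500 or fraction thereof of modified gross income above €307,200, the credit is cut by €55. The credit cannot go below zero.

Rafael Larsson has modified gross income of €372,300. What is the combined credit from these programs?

€1,772

Veteran's Credit: 16% of the €48,300 excess over €324,000 is €7,728; credit = €7,850 − €7,728 = €122.
Apprenticeship Credit: income exceeds €336,000 by €36,300 → 49 increments × €30 = €1,470 ≥ base, so the credit is €0.
First-Time Homebuyer Credit: €372,300 is at or above €362,700, so the credit is €0.
Retirement Saver's Credit: income exceeds €307,200 by €65,100, which is 27 full-or-partial €2,500 increments; reduction = 27 × €55 = €1,485, leaving €1,650.
Total: €122 + €0 + €0 + €1,650 = €1,772.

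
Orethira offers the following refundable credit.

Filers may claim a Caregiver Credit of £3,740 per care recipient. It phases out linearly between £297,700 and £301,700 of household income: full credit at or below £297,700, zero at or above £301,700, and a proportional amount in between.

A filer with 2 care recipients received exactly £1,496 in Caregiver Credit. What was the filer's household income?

Full credit = 2 × £3,740 = £7,480.
£1,496 is 1,496/7,480 of the full £7,480, so 5,984/7,480 of the £4,000 range has been used: income = £297,700 + £4,000 × 5,984/7,480 = £300,900.

£300,900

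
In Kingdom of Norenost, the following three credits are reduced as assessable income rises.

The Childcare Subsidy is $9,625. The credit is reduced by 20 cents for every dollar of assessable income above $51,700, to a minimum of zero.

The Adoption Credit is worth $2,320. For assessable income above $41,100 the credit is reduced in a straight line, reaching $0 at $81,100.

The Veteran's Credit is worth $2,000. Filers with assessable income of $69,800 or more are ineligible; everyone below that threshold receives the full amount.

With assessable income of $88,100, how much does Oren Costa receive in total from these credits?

Childcare Subsidy: 20% of the $36,400 excess over $51,700 is $7,280; credit = $9,625 − $7,280 = $2,345.
Adoption Credit: $88,100 is at or above $81,100, so the credit is $0.
Veteran's Credit: $88,100 meets or exceeds the $69,800 cutoff, so the credit is $0.
Total: $2,345 + $0 + $0 = $2,345.

$2,345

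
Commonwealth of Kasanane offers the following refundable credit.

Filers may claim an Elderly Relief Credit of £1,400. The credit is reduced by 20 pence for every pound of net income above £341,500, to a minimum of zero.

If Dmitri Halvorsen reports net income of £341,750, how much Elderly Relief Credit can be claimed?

Elderly Relief Credit: 20% of the £250 excess over £341,500 is £50; credit = £1,400 − £50 = £1,350.

£1,350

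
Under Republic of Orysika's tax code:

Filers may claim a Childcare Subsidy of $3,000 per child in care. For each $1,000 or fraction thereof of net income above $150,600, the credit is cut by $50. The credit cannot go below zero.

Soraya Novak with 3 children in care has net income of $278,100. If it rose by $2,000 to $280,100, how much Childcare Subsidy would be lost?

$100

At $278,100 — base = 3 × $3,000 = $9,000. income exceeds $150,600 by $127,500, which is 128 full-or-partial $1,000 increments; reduction = 128 × $50 = $6,400, leaving $2,600.
At $280,100 — base = 3 × $3,000 = $9,000. income exceeds $150,600 by $129,500, which is 130 full-or-partial $1,000 increments; reduction = 130 × $50 = $6,500, leaving $2,500.
Lost: $2,600 − $2,500 = $100.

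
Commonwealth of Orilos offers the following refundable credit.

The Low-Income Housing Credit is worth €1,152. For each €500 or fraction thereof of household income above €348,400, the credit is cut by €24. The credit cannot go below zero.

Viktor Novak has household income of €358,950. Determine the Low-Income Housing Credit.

€624

Low-Income Housing Credit: income exceeds €348,400 by €10,550, which is 22 full-or-partial €500 increments; reduction = 22 × €24 = €528, leaving €624.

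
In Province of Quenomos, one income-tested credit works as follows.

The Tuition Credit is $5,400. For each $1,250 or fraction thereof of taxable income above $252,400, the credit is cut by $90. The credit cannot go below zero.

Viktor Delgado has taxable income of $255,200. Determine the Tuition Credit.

Tuition Credit: income exceeds $252,400 by $2,800, which is 3 full-or-partial $1,250 increments; reduction = 3 × $90 = $270, leaving $5,130.

$5,130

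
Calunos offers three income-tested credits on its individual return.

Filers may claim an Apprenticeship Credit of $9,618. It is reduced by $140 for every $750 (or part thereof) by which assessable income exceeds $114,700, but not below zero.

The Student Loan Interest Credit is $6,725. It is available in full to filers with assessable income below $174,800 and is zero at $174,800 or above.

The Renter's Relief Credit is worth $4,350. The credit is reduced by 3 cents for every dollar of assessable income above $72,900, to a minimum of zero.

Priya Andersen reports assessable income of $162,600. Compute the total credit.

Apprenticeship Credit: income exceeds $114,700 by $47,900, which is 64 full-or-partial $750 increments; reduction = 64 × $140 = $8,960, leaving $658.
Student Loan Interest Credit: $162,600 is below the $174,800 cutoff, so the full $6,725 applies.
Renter's Relief Credit: 3% of the $89,700 excess over $72,900 is $2,691; credit = $4,350 − $2,691 = $1,659.
Total: $658 + $6,725 + $1,659 = $9,042.

$9,042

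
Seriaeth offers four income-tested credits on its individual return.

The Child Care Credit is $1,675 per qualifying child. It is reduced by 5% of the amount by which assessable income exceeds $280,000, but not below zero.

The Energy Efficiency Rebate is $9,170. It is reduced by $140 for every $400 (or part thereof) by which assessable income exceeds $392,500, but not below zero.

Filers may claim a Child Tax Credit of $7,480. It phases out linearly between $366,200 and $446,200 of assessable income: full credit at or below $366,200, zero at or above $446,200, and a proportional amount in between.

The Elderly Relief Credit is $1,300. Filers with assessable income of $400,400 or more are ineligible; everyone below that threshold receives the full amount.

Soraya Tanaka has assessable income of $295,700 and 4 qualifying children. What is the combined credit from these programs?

Child Care Credit: base = 4 × $1,675 = $6,700. 5% of the $15,700 excess over $280,000 is $785; credit = $6,700 − $785 = $5,915.
Energy Efficiency Rebate: $295,700 is at or below the $392,500 threshold, so the full $9,170 applies.
Child Tax Credit: $295,700 is at or below the $366,200 threshold, so the full $7,480 applies.
Elderly Relief Credit: $295,700 is below the $400,400 cutoff, so the full $1,300 applies.
Total: $5,915 + $9,170 + $7,480 + $1,300 = $23,865.

$23,865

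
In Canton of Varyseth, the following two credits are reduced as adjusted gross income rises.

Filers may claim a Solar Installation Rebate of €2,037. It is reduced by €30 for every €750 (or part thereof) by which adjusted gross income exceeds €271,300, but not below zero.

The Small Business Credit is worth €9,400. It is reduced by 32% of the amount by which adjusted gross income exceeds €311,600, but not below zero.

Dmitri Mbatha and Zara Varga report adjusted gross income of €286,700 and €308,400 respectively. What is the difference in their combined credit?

€870

Dmitri (€286,700): Solar Installation Rebate: income exceeds €271,300 by €15,400, which is 21 full-or-partial €750 increments; reduction = 21 × €30 = €630, leaving €1,407. Small Business Credit: €286,700 is at or below the €311,600 threshold, so the full €9,400 applies. total €1,407 + €9,400 = €10,807
Zara (€308,400): Solar Installation Rebate: income exceeds €271,300 by €37,100, which is 50 full-or-partial €750 increments; reduction = 50 × €30 = €1,500, leaving €537. Small Business Credit: €308,400 is at or below the €311,600 threshold, so the full €9,400 applies. total €537 + €9,400 = €9,937
Difference: |€10,807 − €9,937| = €870.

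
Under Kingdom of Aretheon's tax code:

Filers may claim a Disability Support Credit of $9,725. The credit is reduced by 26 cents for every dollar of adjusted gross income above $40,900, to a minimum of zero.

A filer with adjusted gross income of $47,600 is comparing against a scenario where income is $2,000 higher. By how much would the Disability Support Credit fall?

$520

At $47,600 — 26% of the $6,700 excess over $40,900 is $1,742; credit = $9,725 − $1,742 = $7,983.
At $49,600 — 26% of the $8,700 excess over $40,900 is $2,262; credit = $9,725 − $2,262 = $7,463.
Lost: $7,983 − $7,463 = $520.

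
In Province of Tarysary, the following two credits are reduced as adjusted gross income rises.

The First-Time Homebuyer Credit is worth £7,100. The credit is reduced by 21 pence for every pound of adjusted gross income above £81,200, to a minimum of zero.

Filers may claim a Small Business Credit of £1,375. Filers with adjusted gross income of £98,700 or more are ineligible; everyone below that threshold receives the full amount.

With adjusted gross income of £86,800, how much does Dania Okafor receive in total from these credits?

£7,299

First-Time Homebuyer Credit: 21% of the £5,600 excess over £81,200 is £1,176; credit = £7,100 − £1,176 = £5,924.
Small Business Credit: £86,800 is below the £98,700 cutoff, so the full £1,375 applies.
Total: £5,924 + £1,375 = £7,299.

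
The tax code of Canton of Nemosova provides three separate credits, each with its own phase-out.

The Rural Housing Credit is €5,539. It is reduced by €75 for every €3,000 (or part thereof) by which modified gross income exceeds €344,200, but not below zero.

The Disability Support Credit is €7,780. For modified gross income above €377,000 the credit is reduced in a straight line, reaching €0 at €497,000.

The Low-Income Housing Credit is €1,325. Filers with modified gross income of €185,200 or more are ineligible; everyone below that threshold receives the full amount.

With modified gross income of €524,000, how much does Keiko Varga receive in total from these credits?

Rural Housing Credit: income exceeds €344,200 by €179,800, which is 60 full-or-partial €3,000 increments; reduction = 60 × €75 = €4,500, leaving €1,039.
Disability Support Credit: €524,000 is at or above €497,000, so the credit is €0.
Low-Income Housing Credit: €524,000 meets or exceeds the €185,200 cutoff, so the credit is €0.
Total: €1,039 + €0 + €0 = €1,039.

€1,039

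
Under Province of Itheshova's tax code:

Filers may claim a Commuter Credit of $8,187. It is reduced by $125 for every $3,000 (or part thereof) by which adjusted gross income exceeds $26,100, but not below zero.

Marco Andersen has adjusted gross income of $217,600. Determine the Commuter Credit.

$187

Commuter Credit: income exceeds $26,100 by $191,500, which is 64 full-or-partial $3,000 increments; reduction = 64 × $125 = $8,000, leaving $187.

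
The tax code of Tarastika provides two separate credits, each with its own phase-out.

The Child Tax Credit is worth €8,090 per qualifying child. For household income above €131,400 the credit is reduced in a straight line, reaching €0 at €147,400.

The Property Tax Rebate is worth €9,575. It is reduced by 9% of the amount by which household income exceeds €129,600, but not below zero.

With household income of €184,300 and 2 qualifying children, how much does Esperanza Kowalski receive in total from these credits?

Child Tax Credit: base = 2 × €8,090 = €16,180. €184,300 is at or above €147,400, so the credit is €0.
Property Tax Rebate: 9% of the €54,700 excess over €129,600 is €4,923; credit = €9,575 − €4,923 = €4,652.
Total: €0 + €4,652 = €4,652.

€4,652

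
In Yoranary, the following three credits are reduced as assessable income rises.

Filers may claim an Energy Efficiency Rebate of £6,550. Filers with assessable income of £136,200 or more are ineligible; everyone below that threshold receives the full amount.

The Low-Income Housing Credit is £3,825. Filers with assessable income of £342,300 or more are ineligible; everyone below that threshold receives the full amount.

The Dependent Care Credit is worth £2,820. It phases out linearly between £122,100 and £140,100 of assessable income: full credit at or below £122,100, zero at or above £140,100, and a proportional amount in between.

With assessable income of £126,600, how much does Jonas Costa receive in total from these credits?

£12,490

Energy Efficiency Rebate: £126,600 is below the £136,200 cutoff, so the full £6,550 applies.
Low-Income Housing Credit: £126,600 is below the £342,300 cutoff, so the full £3,825 applies.
Dependent Care Credit: £126,600 is £4,500 into a £18,000 phase-out range, leaving 13,500/18,000 of the credit: £2,820 × 13,500/18,000 = £2,115.
Total: £6,550 + £3,825 + £2,115 = £12,490.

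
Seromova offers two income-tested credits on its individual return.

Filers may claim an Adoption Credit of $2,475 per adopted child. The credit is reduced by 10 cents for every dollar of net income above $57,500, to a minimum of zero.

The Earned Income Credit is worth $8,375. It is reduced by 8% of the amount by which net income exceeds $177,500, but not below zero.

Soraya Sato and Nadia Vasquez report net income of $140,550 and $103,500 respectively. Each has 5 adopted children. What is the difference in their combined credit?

$3,705

Soraya ($140,550): Adoption Credit: base = 5 × $2,475 = $12,375. 10% of the $83,050 excess over $57,500 is $8,305; credit = $12,375 − $8,305 = $4,070. Earned Income Credit: $140,550 is at or below the $177,500 threshold, so the full $8,375 applies. total $4,070 + $8,375 = $12,445
Nadia ($103,500): Adoption Credit: base = 5 × $2,475 = $12,375. 10% of the $46,000 excess over $57,500 is $4,600; credit = $12,375 − $4,600 = $7,775. Earned Income Credit: $103,500 is at or below the $177,500 threshold, so the full $8,375 applies. total $7,775 + $8,375 = $16,150
Difference: |$12,445 − $16,150| = $3,705.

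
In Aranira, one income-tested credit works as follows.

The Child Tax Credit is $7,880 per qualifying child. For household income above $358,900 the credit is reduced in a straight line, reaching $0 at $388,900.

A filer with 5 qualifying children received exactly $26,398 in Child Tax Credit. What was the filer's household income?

$368,800

Full credit = 5 × $7,880 = $39,400.
$26,398 is 26,398/39,400 of the full $39,400, so 13,002/39,400 of the $30,000 range has been used: income = $358,900 + $30,000 × 13,002/39,400 = $368,800.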